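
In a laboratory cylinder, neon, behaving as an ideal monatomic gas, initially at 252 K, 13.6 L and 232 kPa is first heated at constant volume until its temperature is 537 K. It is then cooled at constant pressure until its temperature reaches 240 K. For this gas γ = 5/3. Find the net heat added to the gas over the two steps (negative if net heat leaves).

-3940 J

n = P₁V₁/(RT₁) = 232×13.6/(8.314×252) = 1.51 mol.
Step 1 — Isochoric: V stays 13.6 L; P/T = const ⇒ T₂ = 537 K, P₂ = 494 kPa.
W = 0 (no volume change).
ΔU = nCvΔT = 1.51×12.5×(537−252) = 5350 J.
Q = ΔU = 5350 J.
State after step 1: P = 494 kPa, V = 13.6 L, T = 537 K.
Step 2 — Isobaric: P stays 494 kPa; V/T = const ⇒ T₂ = 240 K, V₂ = 6.08 L.
W = PΔV = 494×(6.08−13.6) kPa·L = -3720 J.
ΔU = nCvΔT = 1.51×12.5×(240−537) = -5580 J.
Q = ΔU + W = nCpΔT = -9300 J.
Net over both steps: W = -3720 J, Q = -3940 J, ΔU = -225 J.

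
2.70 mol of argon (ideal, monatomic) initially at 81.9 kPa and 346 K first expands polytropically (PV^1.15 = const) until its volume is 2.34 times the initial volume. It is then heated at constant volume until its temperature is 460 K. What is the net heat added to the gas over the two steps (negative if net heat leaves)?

V₁ = nRT₁/P₁ = 2.70×8.314×346/81.9 = 94.8 L.
Step 1 — Polytropic n=1.15: T₂ = T₁(V₁/V₂)^(n−1) = 346×(0.427)^0.15 = 305 K; P₂ = P₁(V₁/V₂)^n = 30.8 kPa.
W = (P₁V₁−P₂V₂)/(n−1) = (81.9×94.8−30.8×222)/0.15 = 6200 J.
ΔU = nCvΔT = 2.70×12.5×(305−346) = -1390 J.
Q = ΔU + W = 4800 J.
State after step 1: P = 30.8 kPa, V = 222 L, T = 305 K.
Step 2 — Isochoric: V stays 222 L; P/T = const ⇒ T₂ = 460 K, P₂ = 46.5 kPa.
W = 0 (no volume change).
ΔU = nCvΔT = 2.70×12.5×(460−305) = 5230 J.
Q = ΔU = 5230 J.
Net over both steps: W = 6200 J, Q = 10000 J, ΔU = 3840 J.

10000 J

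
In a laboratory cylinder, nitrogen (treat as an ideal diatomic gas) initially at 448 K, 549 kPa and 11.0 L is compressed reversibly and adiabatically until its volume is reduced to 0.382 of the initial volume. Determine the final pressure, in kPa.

2110 kPa

Adiabatic: TV^(γ−1) = const ⇒ T₂ = 448×(2.62)^0.400 = 658 K; PV^γ = const ⇒ P₂ = 2110 kPa.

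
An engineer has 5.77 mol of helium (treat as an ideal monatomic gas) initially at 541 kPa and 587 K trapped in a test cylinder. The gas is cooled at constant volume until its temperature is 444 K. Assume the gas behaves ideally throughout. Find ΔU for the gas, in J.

-10300 J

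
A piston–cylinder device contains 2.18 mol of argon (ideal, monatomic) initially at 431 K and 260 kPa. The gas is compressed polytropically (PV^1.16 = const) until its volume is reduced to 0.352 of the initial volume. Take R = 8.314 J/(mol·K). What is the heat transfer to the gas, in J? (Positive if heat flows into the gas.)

-6750 J

V₁ = nRT₁/P₁ = 2.18×8.314×431/260 = 30.0 L.
Polytropic n=1.16: T₂ = T₁(V₁/V₂)^(n−1) = 431×(2.84)^0.16 = 509 K; P₂ = P₁(V₁/V₂)^n = 873 kPa.
W = (P₁V₁−P₂V₂)/(n−1) = (260×30.0−873×10.6)/0.16 = -8880 J.
ΔU = nCvΔT = 2.18×12.5×(509−431) = 2130 J.
Q = ΔU + W = -6750 J.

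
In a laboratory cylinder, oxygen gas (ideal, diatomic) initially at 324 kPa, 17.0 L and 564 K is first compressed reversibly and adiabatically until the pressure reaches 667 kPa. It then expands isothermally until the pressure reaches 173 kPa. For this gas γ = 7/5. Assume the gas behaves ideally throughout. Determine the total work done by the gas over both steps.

5980 J

n = P₁V₁/(RT₁) = 324×17.0/(8.314×564) = 1.17 mol.
Step 1 — Adiabatic: T₂/T₁ = (P₂/P₁)^((γ−1)/γ) ⇒ T₂ = 564×(2.06)^0.286 = 693 K; V₂ = 10.1 L.
ΔU = nCvΔT = 1.17×20.8×(693−564) = 3150 J.
Q = 0 for an adiabatic process, so W = −ΔU = -3150 J.
State after step 1: P = 667 kPa, V = 10.1 L, T = 693 K.
Step 2 — Isothermal: T stays 693 K; PV = const ⇒ V₂ = 39.1 L, P₂ = 173 kPa.
ΔU = 0 (ideal gas, T constant).
W = nRT ln(V₂/V₁) = 1.17×8.314×693×ln(3.86) = 9140 J.
Q = ΔU + W = 9140 J.
Net over both steps: W = 5980 J, Q = 9140 J, ΔU = 3150 J.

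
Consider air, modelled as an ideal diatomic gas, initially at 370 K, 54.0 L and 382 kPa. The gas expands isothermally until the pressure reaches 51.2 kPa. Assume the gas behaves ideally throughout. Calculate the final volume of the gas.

Isothermal: T stays 370 K; PV = const ⇒ V₂ = 403 L, P₂ = 51.2 kPa.

403 L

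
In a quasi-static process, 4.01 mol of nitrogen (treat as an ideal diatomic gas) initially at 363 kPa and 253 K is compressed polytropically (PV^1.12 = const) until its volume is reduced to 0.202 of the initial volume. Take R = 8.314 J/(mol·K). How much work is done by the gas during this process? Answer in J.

V₁ = nRT₁/P₁ = 4.01×8.314×253/363 = 23.2 L.
Polytropic n=1.12: T₂ = T₁(V₁/V₂)^(n−1) = 253×(4.95)^0.12 = 307 K; P₂ = P₁(V₁/V₂)^n = 2180 kPa.
W = (P₁V₁−P₂V₂)/(n−1) = (363×23.2−2180×4.69)/0.12 = -14900 J.

-14900 J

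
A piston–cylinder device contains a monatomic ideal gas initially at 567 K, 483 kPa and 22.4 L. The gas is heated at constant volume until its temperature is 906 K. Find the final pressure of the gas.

772 kPa

Isochoric: V stays 22.4 L; P/T = const ⇒ T₂ = 906 K, P₂ = 772 kPa.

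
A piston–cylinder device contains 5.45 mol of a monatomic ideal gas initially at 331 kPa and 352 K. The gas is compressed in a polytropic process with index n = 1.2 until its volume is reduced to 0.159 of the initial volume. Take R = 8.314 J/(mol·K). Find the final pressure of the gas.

3010 kPa

V₁ = nRT₁/P₁ = 5.45×8.314×352/331 = 48.2 L.
Polytropic n=1.2: T₂ = T₁(V₁/V₂)^(n−1) = 352×(6.29)^0.20 = 508 K; P₂ = P₁(V₁/V₂)^n = 3010 kPa.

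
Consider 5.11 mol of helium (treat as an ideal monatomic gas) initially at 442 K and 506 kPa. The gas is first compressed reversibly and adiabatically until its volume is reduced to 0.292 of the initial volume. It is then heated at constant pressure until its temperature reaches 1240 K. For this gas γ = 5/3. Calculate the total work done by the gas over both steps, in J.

-25800 J

V₁ = nRT₁/P₁ = 5.11×8.314×442/506 = 37.1 L.
Step 1 — Adiabatic: TV^(γ−1) = const ⇒ T₂ = 442×(3.42)^0.667 = 1000 K; PV^γ = const ⇒ P₂ = 3940 kPa.
ΔU = nCvΔT = 5.11×12.5×(1000−442) = 35800 J.
Q = 0 for an adiabatic process, so W = −ΔU = -35800 J.
State after step 1: P = 3940 kPa, V = 10.8 L, T = 1000 K.
Step 2 — Isobaric: P stays 3940 kPa; V/T = const ⇒ T₂ = 1240 K, V₂ = 13.4 L.
W = PΔV = 3940×(13.4−10.8) kPa·L = 10000 J.
ΔU = nCvΔT = 5.11×12.5×(1240−1000) = 15000 J.
Q = ΔU + W = nCpΔT = 25000 J.
Net over both steps: W = -25800 J, Q = 25000 J, ΔU = 50900 J.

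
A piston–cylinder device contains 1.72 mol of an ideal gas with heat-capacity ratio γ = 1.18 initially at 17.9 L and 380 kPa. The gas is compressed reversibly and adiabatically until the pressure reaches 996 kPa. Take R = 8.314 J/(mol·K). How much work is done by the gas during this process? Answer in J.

-5980 J

T₁ = P₁V₁/(nR) = 380×17.9/(1.72×8.314) = 476 K.
Adiabatic: T₂/T₁ = (P₂/P₁)^((γ−1)/γ) ⇒ T₂ = 476×(2.62)^0.153 = 551 K; V₂ = 7.91 L.
ΔU = nCvΔT = 1.72×46.2×(551−476) = 5980 J.
Q = 0 for an adiabatic process, so W = −ΔU = -5980 J.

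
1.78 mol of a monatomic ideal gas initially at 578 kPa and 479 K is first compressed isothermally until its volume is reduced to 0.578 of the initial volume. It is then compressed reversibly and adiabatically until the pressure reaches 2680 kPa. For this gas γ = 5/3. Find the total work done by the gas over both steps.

V₁ = nRT₁/P₁ = 1.78×8.314×479/578 = 12.3 L.
Step 1 — Isothermal: T stays 479 K; PV = const ⇒ V₂ = 7.09 L, P₂ = 1000 kPa.
ΔU = 0 (ideal gas, T constant).
W = nRT ln(V₂/V₁) = 1.78×8.314×479×ln(0.578) = -3890 J.
Q = ΔU + W = -3890 J.
State after step 1: P = 1000 kPa, V = 7.09 L, T = 479 K.
Step 2 — Adiabatic: T₂/T₁ = (P₂/P₁)^((γ−1)/γ) ⇒ T₂ = 479×(2.68)^0.400 = 711 K; V₂ = 3.92 L.
ΔU = nCvΔT = 1.78×12.5×(711−479) = 5140 J.
Q = 0 for an adiabatic process, so W = −ΔU = -5140 J.
Net over both steps: W = -9030 J, Q = -3890 J, ΔU = 5140 J.

-9030 J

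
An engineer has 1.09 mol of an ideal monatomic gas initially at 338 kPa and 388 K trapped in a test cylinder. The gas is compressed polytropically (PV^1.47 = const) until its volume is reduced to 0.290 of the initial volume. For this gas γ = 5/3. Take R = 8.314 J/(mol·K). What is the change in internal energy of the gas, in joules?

4160 J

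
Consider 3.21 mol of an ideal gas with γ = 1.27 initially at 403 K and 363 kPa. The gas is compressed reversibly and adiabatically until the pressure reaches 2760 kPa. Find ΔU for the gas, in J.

21500 J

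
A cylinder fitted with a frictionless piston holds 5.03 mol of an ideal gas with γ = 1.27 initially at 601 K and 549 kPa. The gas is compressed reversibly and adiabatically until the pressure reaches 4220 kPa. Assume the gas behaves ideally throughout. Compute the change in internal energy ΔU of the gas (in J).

50500 J

V₁ = nRT₁/P₁ = 5.03×8.314×601/549 = 45.8 L.
Adiabatic: T₂/T₁ = (P₂/P₁)^((γ−1)/γ) ⇒ T₂ = 601×(7.69)^0.213 = 927 K; V₂ = 9.19 L.
For an ideal gas ΔU = nCvΔT with Cv = R/(γ−1) = 30.8 J/(mol·K).
ΔU = 5.03×30.8×(927−601) = 50500 J.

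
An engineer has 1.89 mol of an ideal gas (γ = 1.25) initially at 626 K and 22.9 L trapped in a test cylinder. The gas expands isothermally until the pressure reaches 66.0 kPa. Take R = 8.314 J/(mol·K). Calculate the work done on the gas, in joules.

-18400 J

P₁ = nRT₁/V₁ = 1.89×8.314×626/22.9 = 430 kPa.
Isothermal: T stays 626 K; PV = const ⇒ V₂ = 149 L, P₂ = 66.0 kPa.
W = nRT ln(V₂/V₁) = 1.89×8.314×626×ln(6.51) = 18400 J.
Work done on the gas = −W_by = -18400 J.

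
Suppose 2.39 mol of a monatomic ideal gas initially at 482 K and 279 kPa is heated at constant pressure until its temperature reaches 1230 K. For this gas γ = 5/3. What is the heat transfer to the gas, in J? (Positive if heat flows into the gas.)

37200 J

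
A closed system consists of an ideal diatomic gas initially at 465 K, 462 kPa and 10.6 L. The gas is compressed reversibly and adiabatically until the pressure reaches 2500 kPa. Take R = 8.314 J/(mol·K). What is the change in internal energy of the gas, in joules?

7590 J

n = P₁V₁/(RT₁) = 462×10.6/(8.314×465) = 1.27 mol.
Adiabatic: T₂/T₁ = (P₂/P₁)^((γ−1)/γ) ⇒ T₂ = 465×(5.41)^0.286 = 753 K; V₂ = 3.17 L.
For an ideal gas ΔU = nCvΔT with Cv = (5/2)R = 20.8 J/(mol·K).
ΔU = 1.27×20.8×(753−465) = 7590 J.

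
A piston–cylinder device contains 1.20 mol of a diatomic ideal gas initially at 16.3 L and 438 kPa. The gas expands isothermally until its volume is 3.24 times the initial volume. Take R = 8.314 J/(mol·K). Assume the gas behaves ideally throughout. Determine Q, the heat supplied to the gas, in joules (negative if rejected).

T₁ = P₁V₁/(nR) = 438×16.3/(1.20×8.314) = 716 K.
Isothermal: T stays 716 K; PV = const ⇒ V₂ = 52.8 L, P₂ = 135 kPa.
ΔU = 0 (ideal gas, T constant).
W = nRT ln(V₂/V₁) = 1.20×8.314×716×ln(3.24) = 8390 J.
Q = ΔU + W = 8390 J.

8390 J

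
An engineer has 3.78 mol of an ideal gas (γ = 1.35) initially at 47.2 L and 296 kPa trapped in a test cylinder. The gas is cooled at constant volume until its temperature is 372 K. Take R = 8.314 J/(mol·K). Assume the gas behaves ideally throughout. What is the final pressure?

T₁ = P₁V₁/(nR) = 296×47.2/(3.78×8.314) = 445 K.
Isochoric: V stays 47.2 L; P/T = const ⇒ T₂ = 372 K, P₂ = 248 kPa.

248 kPa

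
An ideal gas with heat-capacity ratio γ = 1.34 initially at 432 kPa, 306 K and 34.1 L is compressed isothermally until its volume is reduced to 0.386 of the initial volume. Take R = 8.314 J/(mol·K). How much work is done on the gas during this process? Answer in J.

n = P₁V₁/(RT₁) = 432×34.1/(8.314×306) = 5.79 mol.
Isothermal: T stays 306 K; PV = const ⇒ V₂ = 13.2 L, P₂ = 1120 kPa.
W = nRT ln(V₂/V₁) = 5.79×8.314×306×ln(0.386) = -14000 J.
Work done on the gas = −W_by = 14000 J.

14000 J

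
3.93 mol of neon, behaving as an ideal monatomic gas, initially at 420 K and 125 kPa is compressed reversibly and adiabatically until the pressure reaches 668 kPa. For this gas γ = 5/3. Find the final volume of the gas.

V₁ = nRT₁/P₁ = 3.93×8.314×420/125 = 110 L.
Adiabatic: T₂/T₁ = (P₂/P₁)^((γ−1)/γ) ⇒ T₂ = 420×(5.34)^0.400 = 821 K; V₂ = 40.2 L.

40.2 L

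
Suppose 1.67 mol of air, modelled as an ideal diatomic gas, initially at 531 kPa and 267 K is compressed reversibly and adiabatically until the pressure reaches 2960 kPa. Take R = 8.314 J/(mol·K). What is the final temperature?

436 K

V₁ = nRT₁/P₁ = 1.67×8.314×267/531 = 6.98 L.
Adiabatic: T₂/T₁ = (P₂/P₁)^((γ−1)/γ) ⇒ T₂ = 267×(5.57)^0.286 = 436 K; V₂ = 2.05 L.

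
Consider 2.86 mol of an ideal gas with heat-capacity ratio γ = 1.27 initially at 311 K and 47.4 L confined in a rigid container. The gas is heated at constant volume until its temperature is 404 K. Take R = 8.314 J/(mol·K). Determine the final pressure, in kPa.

P₁ = nRT₁/V₁ = 2.86×8.314×311/47.4 = 156 kPa.
Isochoric: V stays 47.4 L; P/T = const ⇒ T₂ = 404 K, P₂ = 203 kPa.

203 kPa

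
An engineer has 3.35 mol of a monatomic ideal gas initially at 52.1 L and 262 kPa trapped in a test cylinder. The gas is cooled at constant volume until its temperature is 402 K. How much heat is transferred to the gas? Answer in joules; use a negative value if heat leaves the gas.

-3680 J

T₁ = P₁V₁/(nR) = 262×52.1/(3.35×8.314) = 490 K.
Isochoric: V stays 52.1 L; P/T = const ⇒ T₂ = 402 K, P₂ = 215 kPa.
W = 0 (no volume change).
ΔU = nCvΔT = 3.35×12.5×(402−490) = -3680 J.
Q = ΔU = -3680 J.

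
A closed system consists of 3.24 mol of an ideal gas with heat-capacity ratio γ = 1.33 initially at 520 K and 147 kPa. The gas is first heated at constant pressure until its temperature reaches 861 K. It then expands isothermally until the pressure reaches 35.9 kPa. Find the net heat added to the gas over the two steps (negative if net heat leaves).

69700 J

V₁ = nRT₁/P₁ = 3.24×8.314×520/147 = 95.3 L.
Step 1 — Isobaric: P stays 147 kPa; V/T = const ⇒ T₂ = 861 K, V₂ = 158 L.
W = PΔV = 147×(158−95.3) kPa·L = 9190 J.
ΔU = nCvΔT = 3.24×25.2×(861−520) = 27800 J.
Q = ΔU + W = nCpΔT = 37000 J.
State after step 1: P = 147 kPa, V = 158 L, T = 861 K.
Step 2 — Isothermal: T stays 861 K; PV = const ⇒ V₂ = 646 L, P₂ = 35.9 kPa.
ΔU = 0 (ideal gas, T constant).
W = nRT ln(V₂/V₁) = 3.24×8.314×861×ln(4.09) = 32700 J.
Q = ΔU + W = 32700 J.
Net over both steps: W = 41900 J, Q = 69700 J, ΔU = 27800 J.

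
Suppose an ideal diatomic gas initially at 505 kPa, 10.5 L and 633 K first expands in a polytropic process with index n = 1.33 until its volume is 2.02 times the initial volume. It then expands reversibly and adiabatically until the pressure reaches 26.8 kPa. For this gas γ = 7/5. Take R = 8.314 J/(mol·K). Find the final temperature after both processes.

283 K

n = P₁V₁/(RT₁) = 505×10.5/(8.314×633) = 1.01 mol.
Step 1 — Polytropic n=1.33: T₂ = T₁(V₁/V₂)^(n−1) = 633×(0.495)^0.33 = 502 K; P₂ = P₁(V₁/V₂)^n = 198 kPa.
W = (P₁V₁−P₂V₂)/(n−1) = (505×10.5−198×21.2)/0.33 = 3330 J.
ΔU = nCvΔT = 1.01×20.8×(502−633) = -2740 J.
Q = ΔU + W = 582 J.
State after step 1: P = 198 kPa, V = 21.2 L, T = 502 K.
Step 2 — Adiabatic: T₂/T₁ = (P₂/P₁)^((γ−1)/γ) ⇒ T₂ = 502×(0.135)^0.286 = 283 K; V₂ = 88.6 L.
ΔU = nCvΔT = 1.01×20.8×(283−502) = -4580 J.
Q = 0 for an adiabatic process, so W = −ΔU = 4580 J.
Net over both steps: W = 7900 J, Q = 582 J, ΔU = -7320 J.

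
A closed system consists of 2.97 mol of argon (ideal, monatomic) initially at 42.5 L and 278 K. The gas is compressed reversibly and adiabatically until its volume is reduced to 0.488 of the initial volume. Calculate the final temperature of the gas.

449 K

P₁ = nRT₁/V₁ = 2.97×8.314×278/42.5 = 162 kPa.
Adiabatic: TV^(γ−1) = const ⇒ T₂ = 278×(2.05)^0.667 = 449 K; PV^γ = const ⇒ P₂ = 534 kPa.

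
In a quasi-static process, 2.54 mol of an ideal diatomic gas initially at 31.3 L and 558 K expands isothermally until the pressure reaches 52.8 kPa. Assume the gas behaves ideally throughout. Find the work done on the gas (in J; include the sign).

P₁ = nRT₁/V₁ = 2.54×8.314×558/31.3 = 376 kPa.
Isothermal: T stays 558 K; PV = const ⇒ V₂ = 223 L, P₂ = 52.8 kPa.
W = nRT ln(V₂/V₁) = 2.54×8.314×558×ln(7.13) = 23100 J.
Work done on the gas = −W_by = -23100 J.

-23100 J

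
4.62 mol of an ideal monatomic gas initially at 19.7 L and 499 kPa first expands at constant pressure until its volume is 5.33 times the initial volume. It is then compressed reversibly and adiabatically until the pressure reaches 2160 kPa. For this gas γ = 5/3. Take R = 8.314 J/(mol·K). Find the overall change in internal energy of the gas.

T₁ = P₁V₁/(nR) = 499×19.7/(4.62×8.314) = 256 K.
Step 1 — Isobaric: P stays 499 kPa; V/T = const ⇒ T₂ = 1360 K, V₂ = 105 L.
W = PΔV = 499×(105−19.7) kPa·L = 42600 J.
ΔU = nCvΔT = 4.62×12.5×(1360−256) = 63800 J.
Q = ΔU + W = nCpΔT = 106000 J.
State after step 1: P = 499 kPa, V = 105 L, T = 1360 K.
Step 2 — Adiabatic: T₂/T₁ = (P₂/P₁)^((γ−1)/γ) ⇒ T₂ = 1360×(4.33)^0.400 = 2450 K; V₂ = 43.6 L.
ΔU = nCvΔT = 4.62×12.5×(2450−1360) = 62600 J.
Q = 0 for an adiabatic process, so W = −ΔU = -62600 J.
Net over both steps: W = -20100 J, Q = 106000 J, ΔU = 126000 J.

126000 J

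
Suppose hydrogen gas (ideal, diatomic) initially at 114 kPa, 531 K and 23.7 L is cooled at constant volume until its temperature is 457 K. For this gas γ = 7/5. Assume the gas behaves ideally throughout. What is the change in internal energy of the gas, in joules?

n = P₁V₁/(RT₁) = 114×23.7/(8.314×531) = 0.612 mol.
Isochoric: V stays 23.7 L; P/T = const ⇒ T₂ = 457 K, P₂ = 98.1 kPa.
For an ideal gas ΔU = nCvΔT with Cv = (5/2)R = 20.8 J/(mol·K).
ΔU = 0.612×20.8×(457−531) = -941 J.

-941 J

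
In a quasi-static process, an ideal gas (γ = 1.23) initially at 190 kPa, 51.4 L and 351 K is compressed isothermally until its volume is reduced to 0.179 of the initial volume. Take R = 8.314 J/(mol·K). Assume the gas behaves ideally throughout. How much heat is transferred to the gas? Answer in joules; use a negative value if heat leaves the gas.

n = P₁V₁/(RT₁) = 190×51.4/(8.314×351) = 3.35 mol.
Isothermal: T stays 351 K; PV = const ⇒ V₂ = 9.20 L, P₂ = 1060 kPa.
ΔU = 0 (ideal gas, T constant).
W = nRT ln(V₂/V₁) = 3.35×8.314×351×ln(0.179) = -16800 J.
Q = ΔU + W = -16800 J.

-16800 J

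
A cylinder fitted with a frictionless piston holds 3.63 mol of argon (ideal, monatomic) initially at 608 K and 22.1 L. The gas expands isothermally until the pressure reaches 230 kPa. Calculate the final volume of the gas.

P₁ = nRT₁/V₁ = 3.63×8.314×608/22.1 = 830 kPa.
Isothermal: T stays 608 K; PV = const ⇒ V₂ = 79.8 L, P₂ = 230 kPa.

79.8 L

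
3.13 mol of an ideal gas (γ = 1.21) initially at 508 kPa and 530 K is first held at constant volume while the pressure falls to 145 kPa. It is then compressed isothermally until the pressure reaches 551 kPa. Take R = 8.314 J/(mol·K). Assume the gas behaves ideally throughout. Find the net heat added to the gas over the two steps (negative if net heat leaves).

-52200 J

V₁ = nRT₁/P₁ = 3.13×8.314×530/508 = 27.1 L.
Step 1 — Isochoric: V stays 27.1 L; P/T = const ⇒ T₂ = 151 K, P₂ = 145 kPa.
W = 0 (no volume change).
ΔU = nCvΔT = 3.13×39.6×(151−530) = -46900 J.
Q = ΔU = -46900 J.
State after step 1: P = 145 kPa, V = 27.1 L, T = 151 K.
Step 2 — Isothermal: T stays 151 K; PV = const ⇒ V₂ = 7.14 L, P₂ = 551 kPa.
ΔU = 0 (ideal gas, T constant).
W = nRT ln(V₂/V₁) = 3.13×8.314×151×ln(0.263) = -5260 J.
Q = ΔU + W = -5260 J.
Net over both steps: W = -5260 J, Q = -52200 J, ΔU = -46900 J.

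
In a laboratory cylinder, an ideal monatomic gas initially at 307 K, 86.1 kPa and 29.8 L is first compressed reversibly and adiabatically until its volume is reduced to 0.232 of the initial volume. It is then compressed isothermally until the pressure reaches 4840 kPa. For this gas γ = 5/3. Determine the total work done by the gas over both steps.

-17200 J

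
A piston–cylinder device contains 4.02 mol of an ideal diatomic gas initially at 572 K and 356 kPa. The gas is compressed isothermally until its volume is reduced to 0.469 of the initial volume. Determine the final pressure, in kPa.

V₁ = nRT₁/P₁ = 4.02×8.314×572/356 = 53.7 L.
Isothermal: T stays 572 K; PV = const ⇒ V₂ = 25.2 L, P₂ = 759 kPa.

759 kPa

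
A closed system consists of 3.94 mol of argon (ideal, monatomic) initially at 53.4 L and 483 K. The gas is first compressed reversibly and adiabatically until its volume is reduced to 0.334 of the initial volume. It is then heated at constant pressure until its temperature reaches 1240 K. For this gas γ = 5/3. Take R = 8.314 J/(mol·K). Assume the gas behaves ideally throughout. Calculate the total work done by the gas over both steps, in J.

P₁ = nRT₁/V₁ = 3.94×8.314×483/53.4 = 296 kPa.
Step 1 — Adiabatic: TV^(γ−1) = const ⇒ T₂ = 483×(2.99)^0.667 = 1000 K; PV^γ = const ⇒ P₂ = 1840 kPa.
ΔU = nCvΔT = 3.94×12.5×(1000−483) = 25600 J.
Q = 0 for an adiabatic process, so W = −ΔU = -25600 J.
State after step 1: P = 1840 kPa, V = 17.8 L, T = 1000 K.
Step 2 — Isobaric: P stays 1840 kPa; V/T = const ⇒ T₂ = 1240 K, V₂ = 22.0 L.
W = PΔV = 1840×(22.0−17.8) kPa·L = 7750 J.
ΔU = nCvΔT = 3.94×12.5×(1240−1000) = 11600 J.
Q = ΔU + W = nCpΔT = 19400 J.
Net over both steps: W = -17800 J, Q = 19400 J, ΔU = 37200 J.

-17800 J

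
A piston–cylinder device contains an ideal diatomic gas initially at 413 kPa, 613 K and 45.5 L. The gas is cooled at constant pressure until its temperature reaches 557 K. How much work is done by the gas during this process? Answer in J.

-1720 J

n = P₁V₁/(RT₁) = 413×45.5/(8.314×613) = 3.69 mol.
Isobaric: P stays 413 kPa; V/T = const ⇒ T₂ = 557 K, V₂ = 41.3 L.
W = PΔV = 413×(41.3−45.5) kPa·L = -1720 J.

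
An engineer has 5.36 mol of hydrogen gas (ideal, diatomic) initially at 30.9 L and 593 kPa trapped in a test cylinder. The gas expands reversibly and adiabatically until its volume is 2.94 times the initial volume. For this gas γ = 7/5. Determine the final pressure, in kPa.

T₁ = P₁V₁/(nR) = 593×30.9/(5.36×8.314) = 411 K.
Adiabatic: TV^(γ−1) = const ⇒ T₂ = 411×(0.340)^0.400 = 267 K; PV^γ = const ⇒ P₂ = 131 kPa.

131 kPa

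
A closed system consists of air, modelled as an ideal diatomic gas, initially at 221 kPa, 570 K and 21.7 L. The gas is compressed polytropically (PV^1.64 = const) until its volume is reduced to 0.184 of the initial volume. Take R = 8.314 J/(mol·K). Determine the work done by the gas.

-14600 J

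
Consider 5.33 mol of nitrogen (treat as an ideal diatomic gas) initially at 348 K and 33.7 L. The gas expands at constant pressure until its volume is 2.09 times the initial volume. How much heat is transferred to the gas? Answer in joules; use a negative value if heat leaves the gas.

P₁ = nRT₁/V₁ = 5.33×8.314×348/33.7 = 458 kPa.
Isobaric: P stays 458 kPa; V/T = const ⇒ T₂ = 727 K, V₂ = 70.4 L.
W = PΔV = 458×(70.4−33.7) kPa·L = 16800 J.
ΔU = nCvΔT = 5.33×20.8×(727−348) = 42000 J.
Q = ΔU + W = nCpΔT = 58800 J.

58800 J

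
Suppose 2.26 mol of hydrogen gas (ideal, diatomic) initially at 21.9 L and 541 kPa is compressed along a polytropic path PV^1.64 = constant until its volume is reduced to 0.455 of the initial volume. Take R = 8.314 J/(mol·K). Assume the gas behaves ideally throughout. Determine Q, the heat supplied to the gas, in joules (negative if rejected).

T₁ = P₁V₁/(nR) = 541×21.9/(2.26×8.314) = 631 K.
Polytropic n=1.64: T₂ = T₁(V₁/V₂)^(n−1) = 631×(2.20)^0.64 = 1040 K; P₂ = P₁(V₁/V₂)^n = 1970 kPa.
W = (P₁V₁−P₂V₂)/(n−1) = (541×21.9−1970×9.96)/0.64 = -12100 J.
ΔU = nCvΔT = 2.26×20.8×(1040−631) = 19400 J.
Q = ΔU + W = 7280 J.

7280 J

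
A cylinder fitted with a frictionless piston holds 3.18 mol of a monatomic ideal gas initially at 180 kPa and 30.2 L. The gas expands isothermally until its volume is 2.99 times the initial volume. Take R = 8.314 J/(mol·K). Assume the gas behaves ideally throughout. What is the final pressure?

T₁ = P₁V₁/(nR) = 180×30.2/(3.18×8.314) = 206 K.
Isothermal: T stays 206 K; PV = const ⇒ V₂ = 90.3 L, P₂ = 60.2 kPa.

60.2 kPa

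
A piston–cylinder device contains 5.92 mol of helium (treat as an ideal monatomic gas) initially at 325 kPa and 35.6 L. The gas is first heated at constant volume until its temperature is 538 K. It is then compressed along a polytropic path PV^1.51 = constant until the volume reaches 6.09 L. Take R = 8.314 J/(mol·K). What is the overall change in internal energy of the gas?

80400 J

T₁ = P₁V₁/(nR) = 325×35.6/(5.92×8.314) = 235 K.
Step 1 — Isochoric: V stays 35.6 L; P/T = const ⇒ T₂ = 538 K, P₂ = 744 kPa.
W = 0 (no volume change).
ΔU = nCvΔT = 5.92×12.5×(538−235) = 22400 J.
Q = ΔU = 22400 J.
State after step 1: P = 744 kPa, V = 35.6 L, T = 538 K.
Step 2 — Polytropic n=1.51: T₂ = T₁(V₁/V₂)^(n−1) = 538×(5.85)^0.51 = 1320 K; P₂ = P₁(V₁/V₂)^n = 10700 kPa.
W = (P₁V₁−P₂V₂)/(n−1) = (744×35.6−10700×6.09)/0.51 = -75800 J.
ΔU = nCvΔT = 5.92×12.5×(1320−538) = 58000 J.
Q = ΔU + W = -17800 J.
Net over both steps: W = -75800 J, Q = 4540 J, ΔU = 80400 J.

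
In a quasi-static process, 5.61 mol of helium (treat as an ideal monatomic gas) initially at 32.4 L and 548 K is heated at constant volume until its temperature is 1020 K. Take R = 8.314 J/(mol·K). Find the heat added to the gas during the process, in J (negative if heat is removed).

P₁ = nRT₁/V₁ = 5.61×8.314×548/32.4 = 789 kPa.
Isochoric: V stays 32.4 L; P/T = const ⇒ T₂ = 1020 K, P₂ = 1470 kPa.
W = 0 (no volume change).
ΔU = nCvΔT = 5.61×12.5×(1020−548) = 33000 J.
Q = ΔU = 33000 J.

33000 J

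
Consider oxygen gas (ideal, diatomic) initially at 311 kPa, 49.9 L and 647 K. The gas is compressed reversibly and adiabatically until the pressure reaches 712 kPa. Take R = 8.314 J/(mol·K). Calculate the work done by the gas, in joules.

-10400 J

n = P₁V₁/(RT₁) = 311×49.9/(8.314×647) = 2.89 mol.
Adiabatic: T₂/T₁ = (P₂/P₁)^((γ−1)/γ) ⇒ T₂ = 647×(2.29)^0.286 = 820 K; V₂ = 27.6 L.
ΔU = nCvΔT = 2.89×20.8×(820−647) = 10400 J.
Q = 0 for an adiabatic process, so W = −ΔU = -10400 J.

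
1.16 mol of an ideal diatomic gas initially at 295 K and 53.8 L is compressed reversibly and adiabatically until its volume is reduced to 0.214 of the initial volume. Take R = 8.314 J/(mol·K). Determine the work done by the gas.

-6070 J

P₁ = nRT₁/V₁ = 1.16×8.314×295/53.8 = 52.9 kPa.
Adiabatic: TV^(γ−1) = const ⇒ T₂ = 295×(4.67)^0.400 = 547 K; PV^γ = const ⇒ P₂ = 458 kPa.
ΔU = nCvΔT = 1.16×20.8×(547−295) = 6070 J.
Q = 0 for an adiabatic process, so W = −ΔU = -6070 J.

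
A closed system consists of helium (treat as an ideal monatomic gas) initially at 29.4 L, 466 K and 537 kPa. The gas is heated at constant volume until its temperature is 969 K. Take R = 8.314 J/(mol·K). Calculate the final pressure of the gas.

1120 kPa

Isochoric: V stays 29.4 L; P/T = const ⇒ T₂ = 969 K, P₂ = 1120 kPa.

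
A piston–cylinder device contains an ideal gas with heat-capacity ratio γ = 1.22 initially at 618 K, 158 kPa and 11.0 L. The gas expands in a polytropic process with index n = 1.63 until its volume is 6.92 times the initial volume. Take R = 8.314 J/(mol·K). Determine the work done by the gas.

n = P₁V₁/(RT₁) = 158×11.0/(8.314×618) = 0.338 mol.
Polytropic n=1.63: T₂ = T₁(V₁/V₂)^(n−1) = 618×(0.145)^0.63 = 183 K; P₂ = P₁(V₁/V₂)^n = 6.75 kPa.
W = (P₁V₁−P₂V₂)/(n−1) = (158×11.0−6.75×76.1)/0.63 = 1940 J.

1940 J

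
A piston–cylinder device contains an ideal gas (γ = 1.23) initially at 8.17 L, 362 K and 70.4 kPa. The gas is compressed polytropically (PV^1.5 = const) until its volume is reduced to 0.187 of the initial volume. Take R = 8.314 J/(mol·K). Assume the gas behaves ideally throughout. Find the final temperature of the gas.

837 K

Polytropic n=1.5: T₂ = T₁(V₁/V₂)^(n−1) = 362×(5.35)^0.50 = 837 K; P₂ = P₁(V₁/V₂)^n = 871 kPa.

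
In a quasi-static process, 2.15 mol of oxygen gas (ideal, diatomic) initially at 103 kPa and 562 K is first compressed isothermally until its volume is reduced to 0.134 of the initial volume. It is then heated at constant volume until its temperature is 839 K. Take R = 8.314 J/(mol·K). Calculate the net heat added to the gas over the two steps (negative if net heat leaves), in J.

V₁ = nRT₁/P₁ = 2.15×8.314×562/103 = 97.5 L.
Step 1 — Isothermal: T stays 562 K; PV = const ⇒ V₂ = 13.1 L, P₂ = 769 kPa.
ΔU = 0 (ideal gas, T constant).
W = nRT ln(V₂/V₁) = 2.15×8.314×562×ln(0.134) = -20200 J.
Q = ΔU + W = -20200 J.
State after step 1: P = 769 kPa, V = 13.1 L, T = 562 K.
Step 2 — Isochoric: V stays 13.1 L; P/T = const ⇒ T₂ = 839 K, P₂ = 1150 kPa.
W = 0 (no volume change).
ΔU = nCvΔT = 2.15×20.8×(839−562) = 12400 J.
Q = ΔU = 12400 J.
Net over both steps: W = -20200 J, Q = -7810 J, ΔU = 12400 J.

-7810 J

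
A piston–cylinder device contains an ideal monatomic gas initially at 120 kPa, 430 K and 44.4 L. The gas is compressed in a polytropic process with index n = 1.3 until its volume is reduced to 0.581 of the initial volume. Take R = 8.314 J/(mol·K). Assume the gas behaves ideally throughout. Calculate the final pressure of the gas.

Polytropic n=1.3: T₂ = T₁(V₁/V₂)^(n−1) = 430×(1.72)^0.30 = 506 K; P₂ = P₁(V₁/V₂)^n = 243 kPa.

243 kPa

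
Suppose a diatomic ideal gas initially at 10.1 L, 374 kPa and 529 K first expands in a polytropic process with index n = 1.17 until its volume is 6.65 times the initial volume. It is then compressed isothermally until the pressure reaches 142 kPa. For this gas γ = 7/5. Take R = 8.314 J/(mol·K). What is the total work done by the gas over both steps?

n = P₁V₁/(RT₁) = 374×10.1/(8.314×529) = 0.859 mol.
Step 1 — Polytropic n=1.17: T₂ = T₁(V₁/V₂)^(n−1) = 529×(0.150)^0.17 = 383 K; P₂ = P₁(V₁/V₂)^n = 40.8 kPa.
W = (P₁V₁−P₂V₂)/(n−1) = (374×10.1−40.8×67.2)/0.17 = 6120 J.
ΔU = nCvΔT = 0.859×20.8×(383−529) = -2600 J.
Q = ΔU + W = 3520 J.
State after step 1: P = 40.8 kPa, V = 67.2 L, T = 383 K.
Step 2 — Isothermal: T stays 383 K; PV = const ⇒ V₂ = 19.3 L, P₂ = 142 kPa.
ΔU = 0 (ideal gas, T constant).
W = nRT ln(V₂/V₁) = 0.859×8.314×383×ln(0.287) = -3420 J.
Q = ΔU + W = -3420 J.
Net over both steps: W = 2700 J, Q = 101 J, ΔU = -2600 J.

2700 J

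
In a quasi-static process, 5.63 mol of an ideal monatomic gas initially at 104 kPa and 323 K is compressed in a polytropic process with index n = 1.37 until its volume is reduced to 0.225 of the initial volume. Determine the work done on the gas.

V₁ = nRT₁/P₁ = 5.63×8.314×323/104 = 145 L.
Polytropic n=1.37: T₂ = T₁(V₁/V₂)^(n−1) = 323×(4.44)^0.37 = 561 K; P₂ = P₁(V₁/V₂)^n = 803 kPa.
W = (P₁V₁−P₂V₂)/(n−1) = (104×145−803×32.7)/0.37 = -30100 J.
Work done on the gas = −W_by = 30100 J.

30100 J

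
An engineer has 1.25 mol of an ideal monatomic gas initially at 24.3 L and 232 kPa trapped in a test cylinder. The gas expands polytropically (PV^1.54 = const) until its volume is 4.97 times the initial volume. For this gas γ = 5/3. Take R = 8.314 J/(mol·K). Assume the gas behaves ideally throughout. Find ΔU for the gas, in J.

T₁ = P₁V₁/(nR) = 232×24.3/(1.25×8.314) = 542 K.
Polytropic n=1.54: T₂ = T₁(V₁/V₂)^(n−1) = 542×(0.201)^0.54 = 228 K; P₂ = P₁(V₁/V₂)^n = 19.6 kPa.
For an ideal gas ΔU = nCvΔT with Cv = (3/2)R = 12.5 J/(mol·K).
ΔU = 1.25×12.5×(228−542) = -4900 J.

-4900 J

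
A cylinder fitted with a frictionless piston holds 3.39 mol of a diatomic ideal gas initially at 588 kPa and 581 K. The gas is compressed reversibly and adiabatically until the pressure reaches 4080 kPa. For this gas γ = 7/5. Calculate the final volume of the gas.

V₁ = nRT₁/P₁ = 3.39×8.314×581/588 = 27.8 L.
Adiabatic: T₂/T₁ = (P₂/P₁)^((γ−1)/γ) ⇒ T₂ = 581×(6.94)^0.286 = 1010 K; V₂ = 6.98 L.

6.98 L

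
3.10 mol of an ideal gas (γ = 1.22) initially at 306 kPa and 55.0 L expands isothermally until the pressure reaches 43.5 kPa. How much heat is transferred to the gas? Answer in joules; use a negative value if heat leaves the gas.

32800 J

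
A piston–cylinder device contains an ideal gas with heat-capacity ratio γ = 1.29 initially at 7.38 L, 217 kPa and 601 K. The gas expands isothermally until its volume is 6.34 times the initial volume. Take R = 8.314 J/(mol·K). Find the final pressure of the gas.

34.2 kPa

Isothermal: T stays 601 K; PV = const ⇒ V₂ = 46.8 L, P₂ = 34.2 kPa.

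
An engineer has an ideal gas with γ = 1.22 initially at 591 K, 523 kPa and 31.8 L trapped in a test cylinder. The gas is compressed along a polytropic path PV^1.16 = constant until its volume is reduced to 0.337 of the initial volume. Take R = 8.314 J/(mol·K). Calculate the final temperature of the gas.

Polytropic n=1.16: T₂ = T₁(V₁/V₂)^(n−1) = 591×(2.97)^0.16 = 703 K; P₂ = P₁(V₁/V₂)^n = 1850 kPa.

703 K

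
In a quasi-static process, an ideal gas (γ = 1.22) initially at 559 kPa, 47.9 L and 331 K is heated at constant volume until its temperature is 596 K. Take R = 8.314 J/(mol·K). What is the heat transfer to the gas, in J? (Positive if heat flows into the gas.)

97400 J

n = P₁V₁/(RT₁) = 559×47.9/(8.314×331) = 9.73 mol.
Isochoric: V stays 47.9 L; P/T = const ⇒ T₂ = 596 K, P₂ = 1010 kPa.
W = 0 (no volume change).
ΔU = nCvΔT = 9.73×37.8×(596−331) = 97400 J.
Q = ΔU = 97400 J.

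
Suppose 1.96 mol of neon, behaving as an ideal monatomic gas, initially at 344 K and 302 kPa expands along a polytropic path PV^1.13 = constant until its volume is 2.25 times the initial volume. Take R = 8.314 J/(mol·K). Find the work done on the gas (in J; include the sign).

-4310 J

V₁ = nRT₁/P₁ = 1.96×8.314×344/302 = 18.6 L.
Polytropic n=1.13: T₂ = T₁(V₁/V₂)^(n−1) = 344×(0.444)^0.13 = 310 K; P₂ = P₁(V₁/V₂)^n = 121 kPa.
W = (P₁V₁−P₂V₂)/(n−1) = (302×18.6−121×41.8)/0.13 = 4310 J.
Work done on the gas = −W_by = -4310 J.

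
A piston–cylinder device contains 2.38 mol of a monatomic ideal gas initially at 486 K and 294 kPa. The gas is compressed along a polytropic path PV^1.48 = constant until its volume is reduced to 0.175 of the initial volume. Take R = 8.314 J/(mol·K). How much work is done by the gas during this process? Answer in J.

V₁ = nRT₁/P₁ = 2.38×8.314×486/294 = 32.7 L.
Polytropic n=1.48: T₂ = T₁(V₁/V₂)^(n−1) = 486×(5.71)^0.48 = 1120 K; P₂ = P₁(V₁/V₂)^n = 3880 kPa.
W = (P₁V₁−P₂V₂)/(n−1) = (294×32.7−3880×5.72)/0.48 = -26200 J.

-26200 J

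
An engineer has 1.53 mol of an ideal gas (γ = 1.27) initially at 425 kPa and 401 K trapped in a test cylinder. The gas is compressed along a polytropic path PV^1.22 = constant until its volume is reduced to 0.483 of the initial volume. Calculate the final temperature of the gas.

471 K

V₁ = nRT₁/P₁ = 1.53×8.314×401/425 = 12.0 L.
Polytropic n=1.22: T₂ = T₁(V₁/V₂)^(n−1) = 401×(2.07)^0.22 = 471 K; P₂ = P₁(V₁/V₂)^n = 1030 kPa.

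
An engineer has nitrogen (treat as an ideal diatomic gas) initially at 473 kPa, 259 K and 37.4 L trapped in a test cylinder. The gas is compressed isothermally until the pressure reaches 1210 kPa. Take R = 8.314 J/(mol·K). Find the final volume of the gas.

Isothermal: T stays 259 K; PV = const ⇒ V₂ = 14.6 L, P₂ = 1210 kPa.

14.6 L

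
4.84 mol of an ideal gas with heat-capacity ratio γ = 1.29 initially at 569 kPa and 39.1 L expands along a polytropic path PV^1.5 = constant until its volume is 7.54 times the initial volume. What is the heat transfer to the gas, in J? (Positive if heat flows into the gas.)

-20500 J

T₁ = P₁V₁/(nR) = 569×39.1/(4.84×8.314) = 553 K.
Polytropic n=1.5: T₂ = T₁(V₁/V₂)^(n−1) = 553×(0.133)^0.50 = 201 K; P₂ = P₁(V₁/V₂)^n = 27.5 kPa.
W = (P₁V₁−P₂V₂)/(n−1) = (569×39.1−27.5×295)/0.50 = 28300 J.
ΔU = nCvΔT = 4.84×28.7×(201−553) = -48800 J.
Q = ΔU + W = -20500 J.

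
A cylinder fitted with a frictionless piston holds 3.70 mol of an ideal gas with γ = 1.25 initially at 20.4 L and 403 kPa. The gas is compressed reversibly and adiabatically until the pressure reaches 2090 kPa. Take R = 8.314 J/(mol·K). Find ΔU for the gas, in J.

T₁ = P₁V₁/(nR) = 403×20.4/(3.70×8.314) = 267 K.
Adiabatic: T₂/T₁ = (P₂/P₁)^((γ−1)/γ) ⇒ T₂ = 267×(5.19)^0.200 = 371 K; V₂ = 5.47 L.
For an ideal gas ΔU = nCvΔT with Cv = R/(γ−1) = 33.3 J/(mol·K).
ΔU = 3.70×33.3×(371−267) = 12800 J.

12800 J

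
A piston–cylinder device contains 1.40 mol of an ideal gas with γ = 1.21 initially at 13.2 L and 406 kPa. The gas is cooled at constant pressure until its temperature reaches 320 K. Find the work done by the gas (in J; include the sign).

-1630 J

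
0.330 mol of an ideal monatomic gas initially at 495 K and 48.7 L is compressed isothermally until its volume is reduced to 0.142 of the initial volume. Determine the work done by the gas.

P₁ = nRT₁/V₁ = 0.330×8.314×495/48.7 = 27.9 kPa.
Isothermal: T stays 495 K; PV = const ⇒ V₂ = 6.92 L, P₂ = 196 kPa.
W = nRT ln(V₂/V₁) = 0.330×8.314×495×ln(0.142) = -2650 J.

-2650 J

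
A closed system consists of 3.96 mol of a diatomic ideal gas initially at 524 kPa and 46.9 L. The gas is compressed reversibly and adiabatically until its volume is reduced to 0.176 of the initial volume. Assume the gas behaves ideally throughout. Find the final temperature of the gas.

T₁ = P₁V₁/(nR) = 524×46.9/(3.96×8.314) = 746 K.
Adiabatic: TV^(γ−1) = const ⇒ T₂ = 746×(5.68)^0.400 = 1500 K; PV^γ = const ⇒ P₂ = 5970 kPa.

1500 K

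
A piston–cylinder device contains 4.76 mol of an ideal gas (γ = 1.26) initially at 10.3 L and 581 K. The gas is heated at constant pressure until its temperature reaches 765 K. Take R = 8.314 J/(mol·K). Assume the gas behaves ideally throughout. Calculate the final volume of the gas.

13.6 L

P₁ = nRT₁/V₁ = 4.76×8.314×581/10.3 = 2230 kPa.
Isobaric: P stays 2230 kPa; V/T = const ⇒ T₂ = 765 K, V₂ = 13.6 L.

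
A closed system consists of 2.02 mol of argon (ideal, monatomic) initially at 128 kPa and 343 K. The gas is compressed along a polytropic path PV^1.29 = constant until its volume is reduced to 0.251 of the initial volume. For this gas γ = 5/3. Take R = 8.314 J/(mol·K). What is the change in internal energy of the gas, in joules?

4260 J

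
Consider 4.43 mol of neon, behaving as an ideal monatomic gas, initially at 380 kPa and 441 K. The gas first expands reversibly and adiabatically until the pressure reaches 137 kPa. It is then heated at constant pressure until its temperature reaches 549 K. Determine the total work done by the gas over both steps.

V₁ = nRT₁/P₁ = 4.43×8.314×441/380 = 42.7 L.
Step 1 — Adiabatic: T₂/T₁ = (P₂/P₁)^((γ−1)/γ) ⇒ T₂ = 441×(0.361)^0.400 = 293 K; V₂ = 78.8 L.
ΔU = nCvΔT = 4.43×12.5×(293−441) = -8160 J.
Q = 0 for an adiabatic process, so W = −ΔU = 8160 J.
State after step 1: P = 137 kPa, V = 78.8 L, T = 293 K.
Step 2 — Isobaric: P stays 137 kPa; V/T = const ⇒ T₂ = 549 K, V₂ = 148 L.
W = PΔV = 137×(148−78.8) kPa·L = 9420 J.
ΔU = nCvΔT = 4.43×12.5×(549−293) = 14100 J.
Q = ΔU + W = nCpΔT = 23600 J.
Net over both steps: W = 17600 J, Q = 23600 J, ΔU = 5970 J.

17600 J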